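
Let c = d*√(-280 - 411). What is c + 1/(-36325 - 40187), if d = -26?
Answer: -1/76512 - 26*I*√691 ≈ -1.307e-5 - 683.46*I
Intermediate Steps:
c = -26*I*√691 (c = -26*√(-280 - 411) = -26*I*√691 ≈ -683.46*I)
c + 1/(-36325 - 40187) = -26*I*√691 + 1/(-36325 - 40187) = -26*I*√691 + 1/(-76512) = -26*I*√691 - 1/76512 = -1/76512 - 26*I*√691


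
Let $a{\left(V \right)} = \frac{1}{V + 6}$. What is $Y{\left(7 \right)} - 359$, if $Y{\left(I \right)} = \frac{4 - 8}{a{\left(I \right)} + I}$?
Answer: $- \frac{8270}{23} \approx -359.57$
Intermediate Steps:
$a{\left(V \right)} = \frac{1}{6 + V}$
$Y{\left(I \right)} = - \frac{4}{I + \frac{1}{6 + I}}$ ($Y{\left(I \right)} = \frac{4 - 8}{\frac{1}{6 + I} + I} = - \frac{4}{I + \frac{1}{6 + I}}$)
$Y{\left(7 \right)} - 359 = \frac{4 \left(-6 - 7\right)}{1 + 7 \left(6 + 7\right)} - 359 = \frac{4 \left(-6 - 7\right)}{1 + 7 \cdot 13} - 359 = 4 \frac{1}{1 + 91} \left(-13\right) - 359 = 4 \cdot \frac{1}{92} \left(-13\right) - 359 = - \frac{13}{23} - 359 = - \frac{8270}{23}$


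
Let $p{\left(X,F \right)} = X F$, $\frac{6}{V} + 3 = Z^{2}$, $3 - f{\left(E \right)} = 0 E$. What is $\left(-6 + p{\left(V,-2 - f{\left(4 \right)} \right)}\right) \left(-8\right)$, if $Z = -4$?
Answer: $\frac{864}{13} \approx 66.462$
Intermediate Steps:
$f{\left(E \right)} = 3$ ($f{\left(E \right)} = 3 - 0 E = 3 - 0 = 3 + 0 = 3$)
$V = \frac{6}{13}$ ($V = \frac{6}{-3 + \left(-4\right)^{2}} = \frac{6}{-3 + 16} = \frac{6}{13} \approx 0.46154$)
$p{\left(X,F \right)} = F X$
$\left(-6 + p{\left(V,-2 - f{\left(4 \right)} \right)}\right) \left(-8\right) = \left(-6 + \left(-2 - 3\right) \frac{6}{13}\right) \left(-8\right) = \left(-6 - \frac{30}{13}\right) \left(-8\right) = \left(- \frac{108}{13}\right) \left(-8\right) = \frac{864}{13}$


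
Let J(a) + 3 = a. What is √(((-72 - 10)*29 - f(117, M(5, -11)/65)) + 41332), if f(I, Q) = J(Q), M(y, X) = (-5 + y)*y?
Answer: √38957 ≈ 197.38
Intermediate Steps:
J(a) = -3 + a
M(y, X) = y*(-5 + y)
f(I, Q) = -3 + Q
√(((-72 - 10)*29 - f(117, M(5, -11)/65)) + 41332) = √(((-72 - 10)*29 - (-3 + (5*(-5 + 5))/65)) + 41332) = √((-82*29 - (-3 + (5*0)*(1/65))) + 41332) = √((-2378 - (-3 + 0*(1/65))) + 41332) = √((-2378 - (-3 + 0)) + 41332) = √((-2378 - 1*(-3)) + 41332) = √((-2378 + 3) + 41332) = √(-2375 + 41332) = √38957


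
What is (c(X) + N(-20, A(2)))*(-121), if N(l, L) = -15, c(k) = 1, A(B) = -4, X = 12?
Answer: 1694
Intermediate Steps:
(c(X) + N(-20, A(2)))*(-121) = (1 - 15)*(-121) = -14*(-121) = 1694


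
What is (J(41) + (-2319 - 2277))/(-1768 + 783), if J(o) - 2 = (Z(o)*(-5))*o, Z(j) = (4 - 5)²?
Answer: 4799/985 ≈ 4.8721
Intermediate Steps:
Z(j) = 1 (Z(j) = (-1)² = 1)
J(o) = 2 - 5*o (J(o) = 2 + (1*(-5))*o = 2 - 5*o)
(J(41) + (-2319 - 2277))/(-1768 + 783) = ((2 - 5*41) + (-2319 - 2277))/(-1768 + 783) = ((2 - 205) - 4596)/(-985) = (-203 - 4596)*(-1/985) = -4799*(-1/985) = 4799/985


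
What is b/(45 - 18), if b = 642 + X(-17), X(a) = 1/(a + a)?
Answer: 21827/918 ≈ 23.777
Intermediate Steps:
X(a) = 1/(2*a)
b = 21827/34 (b = 642 + (½)/(-17) = 642 + (½)*(-1/17) = 642 - 1/34 = 21827/34 ≈ 641.97)
b/(45 - 18) = (21827/34)/(45 - 18) = (21827/34)/27 = (1/27)*(21827/34) = 21827/918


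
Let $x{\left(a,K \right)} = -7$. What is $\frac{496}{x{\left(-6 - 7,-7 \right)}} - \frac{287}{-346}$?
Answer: $- \frac{169607}{2422} \approx -70.028$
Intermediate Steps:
$\frac{496}{x{\left(-6 - 7,-7 \right)}} - \frac{287}{-346} = \frac{496}{-7} - \frac{287}{-346} = 496 \left(- \frac{1}{7}\right) - - \frac{287}{346} = - \frac{496}{7} + \frac{287}{346} = - \frac{169607}{2422}$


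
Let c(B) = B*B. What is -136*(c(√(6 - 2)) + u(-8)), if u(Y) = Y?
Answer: 544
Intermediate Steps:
c(B) = B²
-136*(c(√(6 - 2)) + u(-8)) = -136*((√(6 - 2))² - 8) = -136*((√4)² - 8) = -136*(2² - 8) = -136*(4 - 8) = -136*(-4) = 544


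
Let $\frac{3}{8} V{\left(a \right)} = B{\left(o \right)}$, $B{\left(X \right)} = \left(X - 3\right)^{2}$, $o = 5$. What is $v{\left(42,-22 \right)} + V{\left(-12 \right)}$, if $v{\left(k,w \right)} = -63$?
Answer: $- \frac{157}{3} \approx -52.333$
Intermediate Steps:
$B{\left(X \right)} = \left(-3 + X\right)^{2}$
$V{\left(a \right)} = \frac{32}{3}$ ($V{\left(a \right)} = \frac{8 \left(-3 + 5\right)^{2}}{3} = \frac{8 \cdot 2^{2}}{3} = \frac{8}{3} \cdot 4 = \frac{32}{3}$)
$v{\left(42,-22 \right)} + V{\left(-12 \right)} = -63 + \frac{32}{3} = - \frac{157}{3}$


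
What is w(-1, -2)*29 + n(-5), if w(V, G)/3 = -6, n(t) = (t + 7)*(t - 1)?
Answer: -534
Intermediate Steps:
n(t) = (-1 + t)*(7 + t) (n(t) = (7 + t)*(-1 + t) = (-1 + t)*(7 + t))
w(V, G) = -18 (w(V, G) = 3*(-6) = -18)
w(-1, -2)*29 + n(-5) = -18*29 + (-7 + (-5)**2 + 6*(-5)) = -522 + (-7 + 25 - 30) = -522 - 12 = -534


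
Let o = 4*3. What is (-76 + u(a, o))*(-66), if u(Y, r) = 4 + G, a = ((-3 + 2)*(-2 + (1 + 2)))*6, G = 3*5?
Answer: 3762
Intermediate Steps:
o = 12
G = 15
a = -6 (a = -(-2 + 3)*6 = -1*1*6 = -1*6 = -6)
u(Y, r) = 19 (u(Y, r) = 4 + 15 = 19)
(-76 + u(a, o))*(-66) = (-76 + 19)*(-66) = -57*(-66) = 3762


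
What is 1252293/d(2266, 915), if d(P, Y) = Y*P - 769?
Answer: 1252293/2072621 ≈ 0.60421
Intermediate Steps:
d(P, Y) = -769 + P*Y (d(P, Y) = P*Y - 769 = -769 + P*Y)
1252293/d(2266, 915) = 1252293/(-769 + 2266*915) = 1252293/(-769 + 2073390) = 1252293/2072621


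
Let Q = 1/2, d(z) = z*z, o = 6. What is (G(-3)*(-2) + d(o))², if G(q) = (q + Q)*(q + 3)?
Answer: 1296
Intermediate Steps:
d(z) = z²
Q = ½ ≈ 0.50000
G(q) = (½ + q)*(3 + q) (G(q) = (q + ½)*(q + 3) = (½ + q)*(3 + q))
(G(-3)*(-2) + d(o))² = ((3/2 + (-3)² + (7/2)*(-3))*(-2) + 6²)² = ((3/2 + 9 - 21/2)*(-2) + 36)² = (0*(-2) + 36)² = (0 + 36)² = 36² = 1296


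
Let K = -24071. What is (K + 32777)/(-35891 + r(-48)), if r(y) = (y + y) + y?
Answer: -8706/36035 ≈ -0.24160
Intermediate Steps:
r(y) = 3*y (r(y) = 2*y + y = 3*y)
(K + 32777)/(-35891 + r(-48)) = (-24071 + 32777)/(-35891 + 3*(-48)) = 8706/(-35891 - 144) = 8706/(-36035) = 8706*(-1/36035) = -8706/36035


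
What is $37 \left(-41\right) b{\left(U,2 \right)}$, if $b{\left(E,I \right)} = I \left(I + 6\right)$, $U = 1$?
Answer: $-24272$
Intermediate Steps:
$b{\left(E,I \right)} = I \left(6 + I\right)$
$37 \left(-41\right) b{\left(U,2 \right)} = 37 \left(-41\right) 2 \left(6 + 2\right) = - 1517 \cdot 2 \cdot 8 = \left(-1517\right) 16 = -24272$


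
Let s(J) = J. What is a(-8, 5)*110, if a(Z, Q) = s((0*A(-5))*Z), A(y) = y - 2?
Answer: 0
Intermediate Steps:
A(y) = -2 + y
a(Z, Q) = 0 (a(Z, Q) = (0*(-2 - 5))*Z = (0*(-7))*Z = 0*Z = 0)
a(-8, 5)*110 = 0*110 = 0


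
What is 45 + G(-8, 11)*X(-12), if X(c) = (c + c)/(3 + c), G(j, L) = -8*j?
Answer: 647/3 ≈ 215.67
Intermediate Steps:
X(c) = 2*c/(3 + c) (X(c) = (2*c)/(3 + c) = 2*c/(3 + c))
45 + G(-8, 11)*X(-12) = 45 + (-8*(-8))*(2*(-12)/(3 - 12)) = 45 + 64*(2*(-12)/(-9)) = 45 + 64*(2*(-12)*(-⅑)) = 45 + 64*(8/3) = 45 + 512/3 = 647/3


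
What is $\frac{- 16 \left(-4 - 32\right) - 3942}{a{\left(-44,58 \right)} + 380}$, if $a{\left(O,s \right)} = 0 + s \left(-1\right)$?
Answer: $- \frac{1683}{161} \approx -10.453$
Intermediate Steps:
$a{\left(O,s \right)} = - s$ ($a{\left(O,s \right)} = 0 - s = - s$)
$\frac{- 16 \left(-4 - 32\right) - 3942}{a{\left(-44,58 \right)} + 380} = \frac{- 16 \left(-4 - 32\right) - 3942}{\left(-1\right) 58 + 380} = \frac{\left(-16\right) \left(-36\right) - 3942}{-58 + 380} = \frac{576 - 3942}{322} = \left(-3366\right) \frac{1}{322} = - \frac{1683}{161}$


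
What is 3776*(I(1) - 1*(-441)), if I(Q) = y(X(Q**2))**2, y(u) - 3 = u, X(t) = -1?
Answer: 1680320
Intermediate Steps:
y(u) = 3 + u
I(Q) = 4 (I(Q) = (3 - 1)**2 = 2**2 = 4)
3776*(I(1) - 1*(-441)) = 3776*(4 - 1*(-441)) = 3776*(4 + 441) = 3776*445 = 1680320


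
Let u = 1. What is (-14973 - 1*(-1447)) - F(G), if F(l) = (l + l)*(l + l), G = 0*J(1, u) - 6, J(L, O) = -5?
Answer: -13670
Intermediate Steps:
G = -6 (G = 0*(-5) - 6 = 0 - 6 = -6)
F(l) = 4*l² (F(l) = (2*l)*(2*l) = 4*l²)
(-14973 - 1*(-1447)) - F(G) = (-14973 - 1*(-1447)) - 4*(-6)² = (-14973 + 1447) - 4*36 = -13526 - 1*144 = -13526 - 144 = -13670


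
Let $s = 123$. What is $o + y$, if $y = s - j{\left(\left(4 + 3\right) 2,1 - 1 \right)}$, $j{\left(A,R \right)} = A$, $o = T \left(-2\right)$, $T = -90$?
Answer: $289$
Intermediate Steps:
$o = 180$ ($o = \left(-90\right) \left(-2\right) = 180$)
$y = 109$ ($y = 123 - \left(4 + 3\right) 2 = 123 - 7 \cdot 2 = 123 - 14 = 109$)
$o + y = 180 + 109 = 289$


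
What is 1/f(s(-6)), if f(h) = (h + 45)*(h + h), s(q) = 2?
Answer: 1/188 ≈ 0.0053191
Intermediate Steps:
f(h) = 2*h*(45 + h) (f(h) = (45 + h)*(2*h) = 2*h*(45 + h))
1/f(s(-6)) = 1/(2*2*(45 + 2)) = 1/(2*2*47) = 1/188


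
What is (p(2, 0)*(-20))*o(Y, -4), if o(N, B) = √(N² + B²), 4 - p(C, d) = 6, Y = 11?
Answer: 40*√137 ≈ 468.19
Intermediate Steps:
p(C, d) = -2 (p(C, d) = 4 - 1*6 = 4 - 6 = -2)
o(N, B) = √(B² + N²)
(p(2, 0)*(-20))*o(Y, -4) = (-2*(-20))*√((-4)² + 11²) = 40*√(16 + 121) = 40*√137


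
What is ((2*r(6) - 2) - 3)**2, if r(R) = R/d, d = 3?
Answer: 1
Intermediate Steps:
r(R) = R/3
((2*r(6) - 2) - 3)**2 = ((2*((1/3)*6) - 2) - 3)**2 = ((2*2 - 2) - 3)**2 = ((4 - 2) - 3)**2 = (2 - 3)**2 = (-1)**2 = 1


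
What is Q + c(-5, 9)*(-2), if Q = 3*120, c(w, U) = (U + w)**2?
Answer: 328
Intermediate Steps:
Q = 360
Q + c(-5, 9)*(-2) = 360 + (9 - 5)**2*(-2) = 360 + 4**2*(-2) = 360 + 16*(-2) = 360 - 32 = 328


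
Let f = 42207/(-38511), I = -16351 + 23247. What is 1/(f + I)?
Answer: 1167/8046353 ≈ 0.00014503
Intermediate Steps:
I = 6896
f = -1279/1167 (f = 42207*(-1/38511) = -1279/1167 ≈ -1.0960)
1/(f + I) = 1/(-1279/1167 + 6896) = 1/(8046353/1167) = 1167/8046353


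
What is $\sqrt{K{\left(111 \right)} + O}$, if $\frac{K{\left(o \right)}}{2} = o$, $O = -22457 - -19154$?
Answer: $i \sqrt{3081} \approx 55.507 i$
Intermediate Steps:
$O = -3303$ ($O = -22457 + 19154 = -3303$)
$K{\left(o \right)} = 2 o$
$\sqrt{K{\left(111 \right)} + O} = \sqrt{2 \cdot 111 - 3303} = \sqrt{222 - 3303} = \sqrt{-3081} = i \sqrt{3081}$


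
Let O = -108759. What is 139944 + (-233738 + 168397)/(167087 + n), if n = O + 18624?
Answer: 10768905347/76952 ≈ 1.3994e+5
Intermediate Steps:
n = -90135 (n = -108759 + 18624 = -90135)
139944 + (-233738 + 168397)/(167087 + n) = 139944 + (-233738 + 168397)/(167087 - 90135) = 139944 - 65341/76952 = 10768905347/76952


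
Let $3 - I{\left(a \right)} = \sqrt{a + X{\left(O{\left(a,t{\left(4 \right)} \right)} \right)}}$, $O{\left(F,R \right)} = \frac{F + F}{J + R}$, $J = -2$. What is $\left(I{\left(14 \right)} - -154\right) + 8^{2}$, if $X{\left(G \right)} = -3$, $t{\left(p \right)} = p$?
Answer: $221 - \sqrt{11} \approx 217.68$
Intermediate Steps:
$O{\left(F,R \right)} = \frac{2 F}{-2 + R}$ ($O{\left(F,R \right)} = \frac{F + F}{-2 + R} = \frac{2 F}{-2 + R}$)
$I{\left(a \right)} = 3 - \sqrt{-3 + a}$ ($I{\left(a \right)} = 3 - \sqrt{a - 3} = 3 - \sqrt{-3 + a}$)
$\left(I{\left(14 \right)} - -154\right) + 8^{2} = \left(\left(3 - \sqrt{-3 + 14}\right) - -154\right) + 8^{2} = \left(\left(3 - \sqrt{11}\right) + 154\right) + 64 = \left(157 - \sqrt{11}\right) + 64 = 221 - \sqrt{11}$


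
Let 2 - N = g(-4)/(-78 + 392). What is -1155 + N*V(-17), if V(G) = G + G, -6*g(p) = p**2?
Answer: -576169/471 ≈ -1223.3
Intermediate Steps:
g(p) = -p**2/6
V(G) = 2*G
N = 946/471 (N = 2 - (-1/6*(-4)**2)/(-78 + 392) = 2 - (-1/6*16)/314 = 2 - (-8)/(314*3) = 2 - 1*(-4/471) = 2 + 4/471 = 946/471 ≈ 2.0085)
-1155 + N*V(-17) = -1155 + 946*(2*(-17))/471 = -1155 + (946/471)*(-34) = -1155 - 32164/471 = -576169/471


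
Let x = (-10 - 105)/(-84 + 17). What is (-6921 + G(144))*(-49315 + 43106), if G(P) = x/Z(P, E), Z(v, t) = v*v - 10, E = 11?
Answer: 59673402355903/1388642 ≈ 4.2972e+7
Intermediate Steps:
Z(v, t) = -10 + v² (Z(v, t) = v² - 10 = -10 + v²)
x = 115/67 (x = -115/(-67) = -115*(-1/67) = 115/67 ≈ 1.7164)
G(P) = 115/(67*(-10 + P²))
(-6921 + G(144))*(-49315 + 43106) = (-6921 + 115/(67*(-10 + 144²)))*(-49315 + 43106) = (-6921 + 115/(67*(-10 + 20736)))*(-6209) = (-6921 + (115/67)/20726)*(-6209) = (-6921 + (115/67)*(1/20726))*(-6209) = (-6921 + 115/1388642)*(-6209) = -9610791167/1388642*(-6209) = 59673402355903/1388642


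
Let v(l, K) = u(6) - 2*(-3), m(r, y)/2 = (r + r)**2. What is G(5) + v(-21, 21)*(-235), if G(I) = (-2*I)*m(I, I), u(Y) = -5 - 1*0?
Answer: -2235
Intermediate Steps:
m(r, y) = 8*r**2 (m(r, y) = 2*(r + r)**2 = 2*(2*r)**2 = 2*(4*r**2) = 8*r**2)
u(Y) = -5 (u(Y) = -5 + 0 = -5)
G(I) = -16*I**3 (G(I) = (-2*I)*(8*I**2) = -16*I**3)
v(l, K) = 1 (v(l, K) = -5 - 2*(-3) = -5 + 6 = 1)
G(5) + v(-21, 21)*(-235) = -16*5**3 + 1*(-235) = -16*125 - 235 = -2000 - 235 = -2235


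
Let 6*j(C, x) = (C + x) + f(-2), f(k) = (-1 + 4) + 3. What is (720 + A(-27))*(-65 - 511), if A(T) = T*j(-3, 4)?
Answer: -396576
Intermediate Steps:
f(k) = 6 (f(k) = 3 + 3 = 6)
j(C, x) = 1 + C/6 + x/6 (j(C, x) = ((C + x) + 6)/6 = (6 + C + x)/6 = 1 + C/6 + x/6)
A(T) = 7*T/6 (A(T) = T*(1 + (⅙)*(-3) + (⅙)*4) = T*(1 - ½ + ⅔) = T*(7/6) = 7*T/6)
(720 + A(-27))*(-65 - 511) = (720 + (7/6)*(-27))*(-65 - 511) = (720 - 63/2)*(-576) = (1377/2)*(-576) = -396576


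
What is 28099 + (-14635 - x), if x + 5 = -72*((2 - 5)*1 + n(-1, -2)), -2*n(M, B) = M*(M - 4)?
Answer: 13073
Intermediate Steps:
n(M, B) = -M*(-4 + M)/2 (n(M, B) = -M*(M - 4)/2 = -M*(-4 + M)/2)
x = 391 (x = -5 - 72*((2 - 5)*1 + (½)*(-1)*(4 - 1*(-1))) = -5 - 72*(-3*1 + (½)*(-1)*(4 + 1)) = -5 - 72*(-3 + (½)*(-1)*5) = -5 - 72*(-3 - 5/2) = -5 - 72*(-11/2) = -5 + 396 = 391)
28099 + (-14635 - x) = 28099 + (-14635 - 1*391) = 28099 + (-14635 - 391) = 28099 - 15026 = 13073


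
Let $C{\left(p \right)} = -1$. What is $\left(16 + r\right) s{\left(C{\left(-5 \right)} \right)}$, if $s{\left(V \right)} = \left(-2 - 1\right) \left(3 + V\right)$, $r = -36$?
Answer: $120$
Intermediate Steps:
$s{\left(V \right)} = -9 - 3 V$ ($s{\left(V \right)} = - 3 \left(3 + V\right) = -9 - 3 V$)
$\left(16 + r\right) s{\left(C{\left(-5 \right)} \right)} = \left(16 - 36\right) \left(-9 - -3\right) = - 20 \left(-9 + 3\right) = \left(-20\right) \left(-6\right) = 120$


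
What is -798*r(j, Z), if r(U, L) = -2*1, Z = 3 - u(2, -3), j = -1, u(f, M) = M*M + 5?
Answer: 1596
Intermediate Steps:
u(f, M) = 5 + M² (u(f, M) = M² + 5 = 5 + M²)
Z = -11 (Z = 3 - (5 + (-3)²) = 3 - (5 + 9) = 3 - 1*14 = 3 - 14 = -11)
r(U, L) = -2
-798*r(j, Z) = -798*(-2) = 1596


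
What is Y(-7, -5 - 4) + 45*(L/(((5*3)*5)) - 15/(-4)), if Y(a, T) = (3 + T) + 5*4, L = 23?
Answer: 3931/20 ≈ 196.55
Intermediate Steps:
Y(a, T) = 23 + T (Y(a, T) = (3 + T) + 20 = 23 + T)
Y(-7, -5 - 4) + 45*(L/(((5*3)*5)) - 15/(-4)) = (23 + (-5 - 4)) + 45*(23/(((5*3)*5)) - 15/(-4)) = (23 - 9) + 45*(23/((15*5)) - 15*(-1/4)) = 14 + 45*(23/75 + 15/4) = 14 + 45*(1217/300) = 14 + 3651/20 = 3931/20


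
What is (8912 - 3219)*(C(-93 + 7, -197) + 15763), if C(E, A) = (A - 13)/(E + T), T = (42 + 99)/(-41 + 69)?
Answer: 203471241493/2267 ≈ 8.9753e+7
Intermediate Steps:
T = 141/28 ≈ 5.0357
C(E, A) = (-13 + A)/(141/28 + E) (C(E, A) = (A - 13)/(E + 141/28) = (-13 + A)/(141/28 + E))
(8912 - 3219)*(C(-93 + 7, -197) + 15763) = (8912 - 3219)*(28*(-13 - 197)/(141 + 28*(-93 + 7)) + 15763) = 5693*(28*(-210)/(141 + 28*(-86)) + 15763) = 5693*(28*(-210)/(141 - 2408) + 15763) = 5693*(28*(-210)/(-2267) + 15763) = 5693*(28*(-1/2267)*(-210) + 15763) = 5693*(5880/2267 + 15763) = 5693*(35740601/2267) = 203471241493/2267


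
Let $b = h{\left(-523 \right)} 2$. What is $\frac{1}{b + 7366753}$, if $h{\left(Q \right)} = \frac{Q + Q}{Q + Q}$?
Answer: $\frac{1}{7366755} \approx 1.3575 \cdot 10^{-7}$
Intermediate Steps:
$h{\left(Q \right)} = 1$ ($h{\left(Q \right)} = \frac{2 Q}{2 Q} = 2 Q \frac{1}{2 Q} = 1$)
$b = 2$ ($b = 1 \cdot 2 = 2$)
$\frac{1}{b + 7366753} = \frac{1}{2 + 7366753} = \frac{1}{7366755}$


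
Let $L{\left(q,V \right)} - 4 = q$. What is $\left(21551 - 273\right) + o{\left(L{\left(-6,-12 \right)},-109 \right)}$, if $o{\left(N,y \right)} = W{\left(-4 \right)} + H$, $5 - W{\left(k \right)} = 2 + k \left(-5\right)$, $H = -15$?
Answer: $21246$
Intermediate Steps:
$L{\left(q,V \right)} = 4 + q$
$W{\left(k \right)} = 3 + 5 k$ ($W{\left(k \right)} = 5 - \left(2 + k \left(-5\right)\right) = 5 - \left(2 - 5 k\right) = 5 + \left(-2 + 5 k\right) = 3 + 5 k$)
$o{\left(N,y \right)} = -32$ ($o{\left(N,y \right)} = \left(3 + 5 \left(-4\right)\right) - 15 = \left(3 - 20\right) - 15 = -17 - 15 = -32$)
$\left(21551 - 273\right) + o{\left(L{\left(-6,-12 \right)},-109 \right)} = \left(21551 - 273\right) - 32 = 21278 - 32 = 21246$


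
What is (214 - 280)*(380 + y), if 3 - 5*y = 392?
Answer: -99726/5 ≈ -19945.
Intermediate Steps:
y = -389/5 (y = ⅗ - ⅕*392 = ⅗ - 392/5 = -389/5 ≈ -77.800)
(214 - 280)*(380 + y) = (214 - 280)*(380 - 389/5) = -66*1511/5 = -99726/5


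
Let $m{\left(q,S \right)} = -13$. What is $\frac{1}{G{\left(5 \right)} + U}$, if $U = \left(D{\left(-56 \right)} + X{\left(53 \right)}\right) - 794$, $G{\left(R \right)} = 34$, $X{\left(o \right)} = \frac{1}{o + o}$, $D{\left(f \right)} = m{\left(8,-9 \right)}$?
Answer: $- \frac{106}{81937} \approx -0.0012937$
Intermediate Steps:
$D{\left(f \right)} = -13$
$X{\left(o \right)} = \frac{1}{2 o}$
$U = - \frac{85541}{106}$ ($U = \left(-13 + \frac{1}{2 \cdot 53}\right) - 794 = \left(-13 + \frac{1}{2} \cdot \frac{1}{53}\right) - 794 = \left(-13 + \frac{1}{106}\right) - 794 = - \frac{1377}{106} - 794 = - \frac{85541}{106} \approx -806.99$)
$\frac{1}{G{\left(5 \right)} + U} = \frac{1}{34 - \frac{85541}{106}} = \frac{1}{- \frac{81937}{106}} = - \frac{106}{81937}$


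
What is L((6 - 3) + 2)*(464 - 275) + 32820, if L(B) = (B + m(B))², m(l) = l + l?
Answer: 75345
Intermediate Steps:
m(l) = 2*l
L(B) = 9*B² (L(B) = (B + 2*B)² = (3*B)² = 9*B²)
L((6 - 3) + 2)*(464 - 275) + 32820 = (9*((6 - 3) + 2)²)*(464 - 275) + 32820 = (9*(3 + 2)²)*189 + 32820 = (9*5²)*189 + 32820 = (9*25)*189 + 32820 = 225*189 + 32820 = 42525 + 32820 = 75345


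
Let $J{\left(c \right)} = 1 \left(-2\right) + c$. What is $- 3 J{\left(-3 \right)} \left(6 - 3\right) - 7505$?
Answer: $-7460$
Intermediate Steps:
$J{\left(c \right)} = -2 + c$
$- 3 J{\left(-3 \right)} \left(6 - 3\right) - 7505 = - 3 \left(-2 - 3\right) \left(6 - 3\right) - 7505 = \left(-3\right) \left(-5\right) \left(6 - 3\right) - 7505 = 15 \cdot 3 - 7505 = 45 - 7505 = -7460$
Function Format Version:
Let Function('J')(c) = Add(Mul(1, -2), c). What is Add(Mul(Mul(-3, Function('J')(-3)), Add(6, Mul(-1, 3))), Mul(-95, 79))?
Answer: -7460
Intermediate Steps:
Function('J')(c) = Add(-2, c)
Add(Mul(Mul(-3, Function('J')(-3)), Add(6, Mul(-1, 3))), Mul(-95, 79)) = Add(Mul(Mul(-3, Add(-2, -3)), Add(6, Mul(-1, 3))), Mul(-95, 79)) = Add(Mul(Mul(-3, -5), Add(6, -3)), -7505) = Add(Mul(15, 3), -7505) = Add(45, -7505) = -7460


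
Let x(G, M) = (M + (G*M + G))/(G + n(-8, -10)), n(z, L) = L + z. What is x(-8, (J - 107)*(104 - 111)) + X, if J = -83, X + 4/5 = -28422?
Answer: -1824187/65 ≈ -28064.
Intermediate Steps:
X = -142114/5 (X = -⅘ - 28422 = -142114/5 ≈ -28423.)
x(G, M) = (G + M + G*M)/(-18 + G) (x(G, M) = (M + (G*M + G))/(G + (-10 - 8)) = (M + (G + G*M))/(G - 18) = (G + M + G*M)/(-18 + G))
x(-8, (J - 107)*(104 - 111)) + X = (-8 + (-83 - 107)*(104 - 111) - 8*(-83 - 107)*(104 - 111))/(-18 - 8) - 142114/5 = (-8 - 190*(-7) - (-1520)*(-7))/(-26) - 142114/5 = -(-8 + 1330 - 8*1330)/26 - 142114/5 = -(-8 + 1330 - 10640)/26 - 142114/5 = -1/26*(-9318) - 142114/5 = 4659/13 - 142114/5 = -1824187/65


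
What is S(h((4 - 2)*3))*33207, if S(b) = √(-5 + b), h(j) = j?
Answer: 33207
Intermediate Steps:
S(h((4 - 2)*3))*33207 = √(-5 + (4 - 2)*3)*33207 = √(-5 + 2*3)*33207 = √(-5 + 6)*33207 = √1*33207 = 1*33207 = 33207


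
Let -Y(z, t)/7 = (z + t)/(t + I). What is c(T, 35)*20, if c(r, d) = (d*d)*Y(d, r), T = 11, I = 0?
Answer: -7889000/11 ≈ -7.1718e+5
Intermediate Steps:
Y(z, t) = -7*(t + z)/t (Y(z, t) = -7*(z + t)/(t + 0) = -7*(t + z)/t)
c(r, d) = d**2*(-7 - 7*d/r) (c(r, d) = (d*d)*(-7 - 7*d/r) = d**2*(-7 - 7*d/r))
c(T, 35)*20 = (7*35**2*(-1*35 - 1*11)/11)*20 = (7*1225*(1/11)*(-35 - 11))*20 = (7*1225*(1/11)*(-46))*20 = -394450/11*20 = -7889000/11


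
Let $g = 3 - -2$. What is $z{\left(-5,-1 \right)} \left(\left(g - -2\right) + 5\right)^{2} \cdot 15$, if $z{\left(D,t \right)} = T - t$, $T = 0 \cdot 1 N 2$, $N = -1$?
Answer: $2160$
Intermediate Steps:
$g = 5$ ($g = 3 + 2 = 5$)
$T = 0$ ($T = 0 \cdot 1 \left(\left(-1\right) 2\right) = 0 \cdot 1 \left(-2\right) = 0 \left(-2\right) = 0$)
$z{\left(D,t \right)} = - t$ ($z{\left(D,t \right)} = 0 - t = - t$)
$z{\left(-5,-1 \right)} \left(\left(g - -2\right) + 5\right)^{2} \cdot 15 = \left(-1\right) \left(-1\right) \left(\left(5 - -2\right) + 5\right)^{2} \cdot 15 = 1 \left(\left(5 + 2\right) + 5\right)^{2} \cdot 15 = 1 \left(7 + 5\right)^{2} \cdot 15 = 1 \cdot 12^{2} \cdot 15 = 1 \cdot 144 \cdot 15 = 144 \cdot 15 = 2160$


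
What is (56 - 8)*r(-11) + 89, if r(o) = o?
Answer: -439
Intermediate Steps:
(56 - 8)*r(-11) + 89 = (56 - 8)*(-11) + 89 = 48*(-11) + 89 = -528 + 89 = -439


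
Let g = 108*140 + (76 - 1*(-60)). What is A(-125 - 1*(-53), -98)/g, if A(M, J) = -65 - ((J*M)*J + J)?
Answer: 691521/15256 ≈ 45.328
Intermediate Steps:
A(M, J) = -65 - J - M*J² (A(M, J) = -65 - (M*J² + J) = -65 - (J + M*J²) = -65 + (-J - M*J²) = -65 - J - M*J²)
g = 15256 (g = 15120 + (76 + 60) = 15120 + 136 = 15256)
A(-125 - 1*(-53), -98)/g = (-65 - 1*(-98) - 1*(-125 - 1*(-53))*(-98)²)/15256 = (-65 + 98 - 1*(-125 + 53)*9604)*(1/15256) = (-65 + 98 - 1*(-72)*9604)*(1/15256) = (-65 + 98 + 691488)*(1/15256) = 691521*(1/15256) = 691521/15256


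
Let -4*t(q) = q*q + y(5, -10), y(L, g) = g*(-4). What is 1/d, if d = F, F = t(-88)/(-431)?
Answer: 431/1946 ≈ 0.22148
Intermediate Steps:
y(L, g) = -4*g
t(q) = -10 - q**2/4 (t(q) = -(q*q - 4*(-10))/4 = -(q**2 + 40)/4 = -(40 + q**2)/4 = -10 - q**2/4)
F = 1946/431 (F = (-10 - 1/4*(-88)**2)/(-431) = (-10 - 1/4*7744)*(-1/431) = (-10 - 1936)*(-1/431) = -1946*(-1/431) = 1946/431 ≈ 4.5151)
d = 1946/431 ≈ 4.5151
1/d = 1/(1946/431) = 431/1946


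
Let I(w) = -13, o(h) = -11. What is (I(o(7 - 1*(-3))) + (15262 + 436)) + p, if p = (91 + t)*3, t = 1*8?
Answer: 15982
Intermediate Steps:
t = 8
p = 297 (p = (91 + 8)*3 = 99*3 = 297)
(I(o(7 - 1*(-3))) + (15262 + 436)) + p = (-13 + (15262 + 436)) + 297 = (-13 + 15698) + 297 = 15685 + 297 = 15982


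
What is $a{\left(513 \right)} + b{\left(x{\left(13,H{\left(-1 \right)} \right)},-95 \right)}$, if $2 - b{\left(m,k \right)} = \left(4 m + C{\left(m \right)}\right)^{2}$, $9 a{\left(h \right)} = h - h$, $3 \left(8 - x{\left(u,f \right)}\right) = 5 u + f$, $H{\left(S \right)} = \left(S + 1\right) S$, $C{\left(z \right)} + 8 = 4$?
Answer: $- \frac{30958}{9} \approx -3439.8$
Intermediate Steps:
$C{\left(z \right)} = -4$ ($C{\left(z \right)} = -8 + 4 = -4$)
$H{\left(S \right)} = S \left(1 + S\right)$ ($H{\left(S \right)} = \left(1 + S\right) S = S \left(1 + S\right)$)
$x{\left(u,f \right)} = 8 - \frac{5 u}{3} - \frac{f}{3}$ ($x{\left(u,f \right)} = 8 - \frac{5 u + f}{3} = 8 - \frac{f + 5 u}{3} = 8 - \left(\frac{f}{3} + \frac{5 u}{3}\right) = 8 - \frac{5 u}{3} - \frac{f}{3}$)
$a{\left(h \right)} = 0$ ($a{\left(h \right)} = \frac{h - h}{9} = \frac{1}{9} \cdot 0 = 0$)
$b{\left(m,k \right)} = 2 - \left(-4 + 4 m\right)^{2}$ ($b{\left(m,k \right)} = 2 - \left(4 m - 4\right)^{2} = 2 - \left(-4 + 4 m\right)^{2}$)
$a{\left(513 \right)} + b{\left(x{\left(13,H{\left(-1 \right)} \right)},-95 \right)} = 0 + \left(2 - 16 \left(-1 - \left(\frac{41}{3} + \frac{1}{3} \left(-1\right) \left(1 - 1\right)\right)\right)^{2}\right) = 0 + \left(2 - 16 \left(-1 - \left(\frac{41}{3} + \frac{1}{3} \left(-1\right) 0\right)\right)^{2}\right) = 0 + \left(2 - 16 \left(-1 - \frac{41}{3}\right)^{2}\right) = 0 + \left(2 - 16 \left(- \frac{44}{3}\right)^{2}\right) = 0 + \left(2 - \frac{30976}{9}\right) = 0 - \frac{30958}{9} = - \frac{30958}{9}$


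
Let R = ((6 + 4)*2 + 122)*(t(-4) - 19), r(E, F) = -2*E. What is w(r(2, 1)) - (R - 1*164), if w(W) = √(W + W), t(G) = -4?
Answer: 3430 + 2*I*√2 ≈ 3430.0 + 2.8284*I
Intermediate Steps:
R = -3266 (R = ((6 + 4)*2 + 122)*(-4 - 19) = (10*2 + 122)*(-23) = (20 + 122)*(-23) = 142*(-23) = -3266)
w(W) = √2*√W (w(W) = √(2*W) = √2*√W)
w(r(2, 1)) - (R - 1*164) = √2*√(-2*2) - (-3266 - 1*164) = √2*√(-4) - (-3266 - 164) = √2*(2*I) - 1*(-3430) = 2*I*√2 + 3430 = 3430 + 2*I*√2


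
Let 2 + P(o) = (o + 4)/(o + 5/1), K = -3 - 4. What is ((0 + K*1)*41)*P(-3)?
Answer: 861/2 ≈ 430.50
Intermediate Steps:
K = -7
P(o) = -2 + (4 + o)/(5 + o) (P(o) = -2 + (o + 4)/(o + 5/1) = -2 + (4 + o)/(o + 5*1) = -2 + (4 + o)/(o + 5) = -2 + (4 + o)/(5 + o))
((0 + K*1)*41)*P(-3) = ((0 - 7*1)*41)*((-6 - 1*(-3))/(5 - 3)) = ((0 - 7)*41)*((-6 + 3)/2) = (-7*41)*((1/2)*(-3)) = -287*(-3/2) = 861/2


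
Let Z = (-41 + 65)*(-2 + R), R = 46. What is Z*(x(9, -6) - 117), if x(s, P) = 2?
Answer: -121440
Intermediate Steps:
Z = 1056 (Z = (-41 + 65)*(-2 + 46) = 24*44 = 1056)
Z*(x(9, -6) - 117) = 1056*(2 - 117) = 1056*(-115) = -121440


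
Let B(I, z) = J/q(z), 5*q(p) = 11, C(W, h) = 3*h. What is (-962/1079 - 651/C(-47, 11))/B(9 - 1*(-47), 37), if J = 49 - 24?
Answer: -753/415 ≈ -1.8145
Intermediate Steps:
q(p) = 11/5 (q(p) = (1/5)*11 = 11/5)
J = 25
B(I, z) = 125/11 (B(I, z) = 25/(11/5) = 25*(5/11) = 125/11)
(-962/1079 - 651/C(-47, 11))/B(9 - 1*(-47), 37) = (-962/1079 - 651/(3*11))/(125/11) = (-962*1/1079 - 651/33)*(11/125) = (-74/83 - 651*1/33)*(11/125) = (-74/83 - 217/11)*(11/125) = -18825/913*11/125 = -753/415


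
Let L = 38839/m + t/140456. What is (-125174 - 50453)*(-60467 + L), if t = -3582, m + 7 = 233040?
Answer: 173794655831680966413/16365441524 ≈ 1.0620e+10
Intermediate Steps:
m = 233033 (m = -7 + 233040 = 233033)
L = 2310223189/16365441524 (L = 38839/233033 - 3582/140456 = 38839*(1/233033) - 3582*1/140456 = 38839/233033 - 1791/70228 = 2310223189/16365441524 ≈ 0.14116)
(-125174 - 50453)*(-60467 + L) = (-125174 - 50453)*(-60467 + 2310223189/16365441524) = -175627*(-989566842408519/16365441524) = 173794655831680966413/16365441524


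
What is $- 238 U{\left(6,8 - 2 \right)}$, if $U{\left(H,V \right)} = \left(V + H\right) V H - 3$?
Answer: $-102102$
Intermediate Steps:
$U{\left(H,V \right)} = -3 + H V \left(H + V\right)$ ($U{\left(H,V \right)} = \left(H + V\right) V H - 3 = V \left(H + V\right) H - 3 = H V \left(H + V\right) - 3 = -3 + H V \left(H + V\right)$)
$- 238 U{\left(6,8 - 2 \right)} = - 238 \left(-3 + 6 \left(8 - 2\right)^{2} + \left(8 - 2\right) 6^{2}\right) = - 238 \left(-3 + 6 \cdot 6^{2} + 6 \cdot 36\right) = - 238 \left(-3 + 6 \cdot 36 + 216\right) = - 238 \left(-3 + 216 + 216\right) = \left(-238\right) 429 = -102102$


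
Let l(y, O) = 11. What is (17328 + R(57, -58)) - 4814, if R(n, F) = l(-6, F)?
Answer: 12525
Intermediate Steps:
R(n, F) = 11
(17328 + R(57, -58)) - 4814 = (17328 + 11) - 4814 = 17339 - 4814 = 12525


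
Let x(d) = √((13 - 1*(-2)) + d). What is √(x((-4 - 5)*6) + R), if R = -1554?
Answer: √(-1554 + I*√39) ≈ 0.07921 + 39.421*I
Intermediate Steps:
x(d) = √(15 + d) (x(d) = √((13 + 2) + d) = √(15 + d))
√(x((-4 - 5)*6) + R) = √(√(15 + (-4 - 5)*6) - 1554) = √(√(15 - 9*6) - 1554) = √(√(15 - 54) - 1554) = √(√(-39) - 1554) = √(I*√39 - 1554) = √(-1554 + I*√39)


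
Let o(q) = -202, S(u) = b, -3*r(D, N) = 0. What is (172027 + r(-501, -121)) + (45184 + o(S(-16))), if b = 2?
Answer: 217009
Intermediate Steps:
r(D, N) = 0 (r(D, N) = -⅓*0 = 0)
S(u) = 2
(172027 + r(-501, -121)) + (45184 + o(S(-16))) = (172027 + 0) + (45184 - 202) = 172027 + 44982 = 217009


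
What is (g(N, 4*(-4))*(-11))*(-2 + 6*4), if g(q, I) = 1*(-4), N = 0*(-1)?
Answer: 968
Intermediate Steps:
N = 0
g(q, I) = -4
(g(N, 4*(-4))*(-11))*(-2 + 6*4) = (-4*(-11))*(-2 + 6*4) = 44*(-2 + 24) = 44*22 = 968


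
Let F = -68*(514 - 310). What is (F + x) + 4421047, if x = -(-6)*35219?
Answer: 4618489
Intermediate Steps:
F = -13872 (F = -68*204 = -13872)
x = 211314 (x = -6*(-35219) = 211314)
(F + x) + 4421047 = (-13872 + 211314) + 4421047 = 197442 + 4421047 = 4618489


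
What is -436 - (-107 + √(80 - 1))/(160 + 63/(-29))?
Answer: -1992469/4577 - 29*√79/4577 ≈ -435.38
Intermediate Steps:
-436 - (-107 + √(80 - 1))/(160 + 63/(-29)) = -436 - (-107 + √79)/(160 + 63*(-1/29)) = -436 - (-107 + √79)/(160 - 63/29) = -436 - (-107 + √79)/4577/29 = -436 - (-107 + √79)*29/4577 = -436 - (-3103/4577 + 29*√79/4577) = -436 + (3103/4577 - 29*√79/4577) = -1992469/4577 - 29*√79/4577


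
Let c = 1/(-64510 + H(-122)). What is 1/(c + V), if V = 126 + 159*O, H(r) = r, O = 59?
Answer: 64632/614456423 ≈ 0.00010519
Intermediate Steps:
c = -1/64632 (c = 1/(-64510 - 122) = 1/(-64632) = -1/64632 ≈ -1.5472e-5)
V = 9507 (V = 126 + 159*59 = 126 + 9381 = 9507)
1/(c + V) = 1/(-1/64632 + 9507) = 1/(614456423/64632) = 64632/614456423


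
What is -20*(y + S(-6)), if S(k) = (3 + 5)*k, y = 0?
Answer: 960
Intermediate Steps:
S(k) = 8*k
-20*(y + S(-6)) = -20*(0 + 8*(-6)) = -20*(0 - 48) = -20*(-48) = 960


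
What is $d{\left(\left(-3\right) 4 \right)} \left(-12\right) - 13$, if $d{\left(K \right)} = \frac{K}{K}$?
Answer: $-25$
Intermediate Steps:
$d{\left(K \right)} = 1$
$d{\left(\left(-3\right) 4 \right)} \left(-12\right) - 13 = 1 \left(-12\right) - 13 = -12 - 13 = -25$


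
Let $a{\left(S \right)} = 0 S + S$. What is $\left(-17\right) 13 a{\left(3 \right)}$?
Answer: $-663$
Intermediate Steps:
$a{\left(S \right)} = S$ ($a{\left(S \right)} = 0 + S = S$)
$\left(-17\right) 13 a{\left(3 \right)} = \left(-17\right) 13 \cdot 3 = \left(-221\right) 3 = -663$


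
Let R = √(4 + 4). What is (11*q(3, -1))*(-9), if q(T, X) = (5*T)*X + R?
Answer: 1485 - 198*√2 ≈ 1205.0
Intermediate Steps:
R = 2*√2 (R = √8 = 2*√2 ≈ 2.8284)
q(T, X) = 2*√2 + 5*T*X (q(T, X) = (5*T)*X + 2*√2 = 5*T*X + 2*√2 = 2*√2 + 5*T*X)
(11*q(3, -1))*(-9) = (11*(2*√2 + 5*3*(-1)))*(-9) = (11*(2*√2 - 15))*(-9) = (11*(-15 + 2*√2))*(-9) = (-165 + 22*√2)*(-9) = 1485 - 198*√2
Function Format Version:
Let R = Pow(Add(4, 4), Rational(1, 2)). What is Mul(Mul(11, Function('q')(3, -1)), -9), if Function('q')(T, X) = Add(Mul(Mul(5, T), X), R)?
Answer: Add(1485, Mul(-198, Pow(2, Rational(1, 2)))) ≈ 1205.0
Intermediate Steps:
R = Mul(2, Pow(2, Rational(1, 2))) (R = Pow(8, Rational(1, 2)) = Mul(2, Pow(2, Rational(1, 2))) ≈ 2.8284)
Function('q')(T, X) = Add(Mul(2, Pow(2, Rational(1, 2))), Mul(5, T, X)) (Function('q')(T, X) = Add(Mul(Mul(5, T), X), Mul(2, Pow(2, Rational(1, 2)))) = Add(Mul(5, T, X), Mul(2, Pow(2, Rational(1, 2)))) = Add(Mul(2, Pow(2, Rational(1, 2))), Mul(5, T, X)))
Mul(Mul(11, Function('q')(3, -1)), -9) = Mul(Mul(11, Add(Mul(2, Pow(2, Rational(1, 2))), Mul(5, 3, -1))), -9) = Mul(Mul(11, Add(Mul(2, Pow(2, Rational(1, 2))), -15)), -9) = Mul(Mul(11, Add(-15, Mul(2, Pow(2, Rational(1, 2))))), -9) = Mul(Add(-165, Mul(22, Pow(2, Rational(1, 2)))), -9) = Add(1485, Mul(-198, Pow(2, Rational(1, 2))))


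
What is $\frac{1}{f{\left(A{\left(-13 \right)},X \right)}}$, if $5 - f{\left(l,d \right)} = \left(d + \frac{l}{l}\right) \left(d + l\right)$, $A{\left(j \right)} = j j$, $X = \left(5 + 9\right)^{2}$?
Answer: $- \frac{1}{71900} \approx -1.3908 \cdot 10^{-5}$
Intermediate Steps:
$X = 196$ ($X = 14^{2} = 196$)
$A{\left(j \right)} = j^{2}$
$f{\left(l,d \right)} = 5 - \left(1 + d\right) \left(d + l\right)$ ($f{\left(l,d \right)} = 5 - \left(d + \frac{l}{l}\right) \left(d + l\right) = 5 - \left(d + 1\right) \left(d + l\right) = 5 - \left(1 + d\right) \left(d + l\right)$)
$\frac{1}{f{\left(A{\left(-13 \right)},X \right)}} = \frac{1}{5 - 196 - \left(-13\right)^{2} - 196^{2} - 196 \left(-13\right)^{2}} = \frac{1}{5 - 196 - 169 - 38416 - 196 \cdot 169} = \frac{1}{5 - 196 - 169 - 38416 - 33124} = \frac{1}{-71900} = - \frac{1}{71900}$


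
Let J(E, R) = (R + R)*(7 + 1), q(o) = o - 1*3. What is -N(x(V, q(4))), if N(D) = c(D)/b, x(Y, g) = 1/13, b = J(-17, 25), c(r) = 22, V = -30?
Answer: -11/200 ≈ -0.055000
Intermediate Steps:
q(o) = -3 + o (q(o) = o - 3 = -3 + o)
J(E, R) = 16*R (J(E, R) = (2*R)*8 = 16*R)
b = 400 (b = 16*25 = 400)
x(Y, g) = 1/13
N(D) = 11/200 (N(D) = 22/400 = 22*(1/400) = 11/200)
-N(x(V, q(4))) = -1*11/200 = -11/200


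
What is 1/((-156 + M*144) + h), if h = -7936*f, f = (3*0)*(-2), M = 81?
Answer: 1/11508 ≈ 8.6896e-5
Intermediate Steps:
f = 0 (f = 0*(-2) = 0)
h = 0 (h = -7936*0 = 0)
1/((-156 + M*144) + h) = 1/((-156 + 81*144) + 0) = 1/((-156 + 11664) + 0) = 1/(11508 + 0) = 1/11508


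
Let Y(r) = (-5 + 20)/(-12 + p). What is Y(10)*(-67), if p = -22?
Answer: 1005/34 ≈ 29.559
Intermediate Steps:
Y(r) = -15/34 (Y(r) = (-5 + 20)/(-12 - 22) = 15/(-34) = 15*(-1/34) = -15/34)
Y(10)*(-67) = -15/34*(-67) = 1005/34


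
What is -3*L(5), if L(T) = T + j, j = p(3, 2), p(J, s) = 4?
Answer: -27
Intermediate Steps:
j = 4
L(T) = 4 + T (L(T) = T + 4 = 4 + T)
-3*L(5) = -3*(4 + 5) = -3*9 = -27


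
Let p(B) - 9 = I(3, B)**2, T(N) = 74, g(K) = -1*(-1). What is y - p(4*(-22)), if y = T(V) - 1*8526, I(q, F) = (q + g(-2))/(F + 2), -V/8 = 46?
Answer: -15644393/1849 ≈ -8461.0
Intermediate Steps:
V = -368 (V = -8*46 = -368)
g(K) = 1
I(q, F) = (1 + q)/(2 + F) (I(q, F) = (q + 1)/(F + 2) = (1 + q)/(2 + F))
y = -8452 (y = 74 - 1*8526 = 74 - 8526 = -8452)
p(B) = 9 + 16/(2 + B)**2 (p(B) = 9 + ((1 + 3)/(2 + B))**2 = 9 + (4/(2 + B))**2 = 9 + 16/(2 + B)**2)
y - p(4*(-22)) = -8452 - (9 + 16/(2 + 4*(-22))**2) = -8452 - (9 + 16/(2 - 88)**2) = -8452 - (9 + 16/(-86)**2) = -8452 - (9 + 16*(1/7396)) = -8452 - (9 + 4/1849) = -8452 - 1*16645/1849 = -8452 - 16645/1849 = -15644393/1849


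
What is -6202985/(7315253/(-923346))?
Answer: 5727501387810/7315253 ≈ 7.8295e+5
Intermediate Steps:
-6202985/(7315253/(-923346)) = -6202985/(7315253*(-1/923346)) = -6202985/(-7315253/923346) = -6202985*(-923346/7315253) = 5727501387810/7315253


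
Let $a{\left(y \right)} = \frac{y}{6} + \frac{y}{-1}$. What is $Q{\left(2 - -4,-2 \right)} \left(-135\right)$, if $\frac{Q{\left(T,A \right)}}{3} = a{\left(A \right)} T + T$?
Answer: $-6480$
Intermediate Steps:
$a{\left(y \right)} = - \frac{5 y}{6}$ ($a{\left(y \right)} = y \frac{1}{6} + y \left(-1\right) = \frac{y}{6} - y = - \frac{5 y}{6}$)
$Q{\left(T,A \right)} = 3 T - \frac{5 A T}{2}$ ($Q{\left(T,A \right)} = 3 \left(- \frac{5 A}{6} T + T\right) = 3 \left(- \frac{5 A T}{6} + T\right) = 3 \left(T - \frac{5 A T}{6}\right) = 3 T - \frac{5 A T}{2}$)
$Q{\left(2 - -4,-2 \right)} \left(-135\right) = \frac{\left(2 - -4\right) \left(6 - -10\right)}{2} \left(-135\right) = \frac{\left(2 + 4\right) \left(6 + 10\right)}{2} \left(-135\right) = \frac{1}{2} \cdot 6 \cdot 16 \left(-135\right) = 48 \left(-135\right) = -6480$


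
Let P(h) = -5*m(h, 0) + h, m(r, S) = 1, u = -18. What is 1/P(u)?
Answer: -1/23 ≈ -0.043478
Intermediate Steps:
P(h) = -5 + h (P(h) = -5*1 + h = -5 + h)
1/P(u) = 1/(-5 - 18) = 1/(-23) = -1/23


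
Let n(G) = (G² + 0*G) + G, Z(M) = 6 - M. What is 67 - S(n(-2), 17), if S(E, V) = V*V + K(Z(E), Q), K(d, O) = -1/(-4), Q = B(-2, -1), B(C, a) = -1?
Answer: -889/4 ≈ -222.25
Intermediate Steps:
Q = -1
K(d, O) = ¼ (K(d, O) = -1*(-¼) = ¼)
n(G) = G + G² (n(G) = (G² + 0) + G = G² + G = G + G²)
S(E, V) = ¼ + V² (S(E, V) = V*V + ¼ = V² + ¼ = ¼ + V²)
67 - S(n(-2), 17) = 67 - (¼ + 17²) = 67 - (¼ + 289) = 67 - 1*1157/4 = 67 - 1157/4 = -889/4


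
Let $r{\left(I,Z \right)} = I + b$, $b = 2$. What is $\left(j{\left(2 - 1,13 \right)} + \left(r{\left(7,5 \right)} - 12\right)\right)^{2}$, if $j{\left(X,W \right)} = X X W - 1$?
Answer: $81$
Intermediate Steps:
$j{\left(X,W \right)} = -1 + W X^{2}$ ($j{\left(X,W \right)} = X^{2} W - 1 = W X^{2} - 1 = -1 + W X^{2}$)
$r{\left(I,Z \right)} = 2 + I$ ($r{\left(I,Z \right)} = I + 2 = 2 + I$)
$\left(j{\left(2 - 1,13 \right)} + \left(r{\left(7,5 \right)} - 12\right)\right)^{2} = \left(\left(-1 + 13 \left(2 - 1\right)^{2}\right) + \left(\left(2 + 7\right) - 12\right)\right)^{2} = \left(\left(-1 + 13 \cdot 1^{2}\right) + \left(9 - 12\right)\right)^{2} = \left(\left(-1 + 13 \cdot 1\right) - 3\right)^{2} = \left(\left(-1 + 13\right) - 3\right)^{2} = \left(12 - 3\right)^{2} = 9^{2} = 81$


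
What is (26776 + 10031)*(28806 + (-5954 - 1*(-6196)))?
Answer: 1069169736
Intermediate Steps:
(26776 + 10031)*(28806 + (-5954 - 1*(-6196))) = 36807*(28806 + (-5954 + 6196)) = 36807*(28806 + 242) = 36807*29048 = 1069169736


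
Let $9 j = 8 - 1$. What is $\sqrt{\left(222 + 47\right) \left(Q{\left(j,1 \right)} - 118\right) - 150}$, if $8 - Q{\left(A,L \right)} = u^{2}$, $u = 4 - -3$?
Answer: $3 i \sqrt{4769} \approx 207.17 i$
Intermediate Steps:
$u = 7$ ($u = 4 + 3 = 7$)
$j = \frac{7}{9}$ ($j = \frac{8 - 1}{9} = \frac{1}{9} \cdot 7 = \frac{7}{9} \approx 0.77778$)
$Q{\left(A,L \right)} = -41$ ($Q{\left(A,L \right)} = 8 - 7^{2} = 8 - 49 = -41$)
$\sqrt{\left(222 + 47\right) \left(Q{\left(j,1 \right)} - 118\right) - 150} = \sqrt{\left(222 + 47\right) \left(-41 - 118\right) - 150} = \sqrt{269 \left(-159\right) - 150} = \sqrt{-42771 - 150} = \sqrt{-42921} = 3 i \sqrt{4769}$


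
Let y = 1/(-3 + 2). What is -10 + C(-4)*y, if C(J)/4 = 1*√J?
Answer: -10 - 8*I ≈ -10.0 - 8.0*I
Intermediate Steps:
C(J) = 4*√J (C(J) = 4*(1*√J) = 4*√J)
y = -1 (y = 1/(-1) = -1)
-10 + C(-4)*y = -10 + (4*√(-4))*(-1) = -10 + (4*(2*I))*(-1) = -10 + (8*I)*(-1) = -10 - 8*I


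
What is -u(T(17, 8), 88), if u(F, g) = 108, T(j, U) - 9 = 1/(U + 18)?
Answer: -108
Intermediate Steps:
T(j, U) = 9 + 1/(18 + U) (T(j, U) = 9 + 1/(U + 18) = 9 + 1/(18 + U))
-u(T(17, 8), 88) = -1*108 = -108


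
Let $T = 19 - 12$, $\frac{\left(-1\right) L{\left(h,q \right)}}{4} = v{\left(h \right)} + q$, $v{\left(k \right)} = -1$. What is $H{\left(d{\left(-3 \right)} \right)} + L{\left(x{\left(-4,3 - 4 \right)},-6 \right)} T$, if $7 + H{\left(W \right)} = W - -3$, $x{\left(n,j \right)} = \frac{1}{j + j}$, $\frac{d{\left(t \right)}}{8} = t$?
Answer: $168$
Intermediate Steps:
$d{\left(t \right)} = 8 t$
$x{\left(n,j \right)} = \frac{1}{2 j}$
$L{\left(h,q \right)} = 4 - 4 q$ ($L{\left(h,q \right)} = - 4 \left(-1 + q\right) = 4 - 4 q$)
$H{\left(W \right)} = -4 + W$ ($H{\left(W \right)} = -7 + \left(W - -3\right) = -7 + \left(W + 3\right) = -7 + \left(3 + W\right) = -4 + W$)
$T = 7$ ($T = 19 - 12 = 7$)
$H{\left(d{\left(-3 \right)} \right)} + L{\left(x{\left(-4,3 - 4 \right)},-6 \right)} T = \left(-4 + 8 \left(-3\right)\right) + \left(4 - -24\right) 7 = \left(-4 - 24\right) + \left(4 + 24\right) 7 = -28 + 28 \cdot 7 = -28 + 196 = 168$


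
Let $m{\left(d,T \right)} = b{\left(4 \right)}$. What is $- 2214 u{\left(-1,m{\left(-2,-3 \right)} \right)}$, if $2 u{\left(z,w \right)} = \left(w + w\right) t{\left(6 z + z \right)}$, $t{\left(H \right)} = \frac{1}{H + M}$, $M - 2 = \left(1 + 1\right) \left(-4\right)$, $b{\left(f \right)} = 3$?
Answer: $\frac{6642}{13} \approx 510.92$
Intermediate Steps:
$M = -6$ ($M = 2 + \left(1 + 1\right) \left(-4\right) = 2 + 2 \left(-4\right) = 2 - 8 = -6$)
$m{\left(d,T \right)} = 3$
$t{\left(H \right)} = \frac{1}{-6 + H}$ ($t{\left(H \right)} = \frac{1}{H - 6} = \frac{1}{-6 + H}$)
$u{\left(z,w \right)} = \frac{w}{-6 + 7 z}$ ($u{\left(z,w \right)} = \frac{\left(w + w\right) \frac{1}{-6 + \left(6 z + z\right)}}{2} = \frac{2 w \frac{1}{-6 + 7 z}}{2} = \frac{w}{-6 + 7 z}$)
$- 2214 u{\left(-1,m{\left(-2,-3 \right)} \right)} = - 2214 \frac{3}{-6 + 7 \left(-1\right)} = - 2214 \frac{3}{-6 - 7} = - 2214 \frac{3}{-13} = - 2214 \cdot 3 \left(- \frac{1}{13}\right) = \left(-2214\right) \left(- \frac{3}{13}\right) = \frac{6642}{13}$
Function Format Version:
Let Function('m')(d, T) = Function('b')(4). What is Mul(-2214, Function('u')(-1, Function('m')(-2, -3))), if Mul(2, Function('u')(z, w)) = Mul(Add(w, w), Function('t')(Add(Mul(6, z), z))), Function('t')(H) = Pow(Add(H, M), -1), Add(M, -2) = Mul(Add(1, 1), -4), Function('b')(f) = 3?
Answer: Rational(6642, 13) ≈ 510.92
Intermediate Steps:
M = -6 (M = Add(2, Mul(Add(1, 1), -4)) = Add(2, Mul(2, -4)) = Add(2, -8) = -6)
Function('m')(d, T) = 3
Function('t')(H) = Pow(Add(-6, H), -1) (Function('t')(H) = Pow(Add(H, -6), -1) = Pow(Add(-6, H), -1))
Function('u')(z, w) = Mul(w, Pow(Add(-6, Mul(7, z)), -1)) (Function('u')(z, w) = Mul(Rational(1, 2), Mul(Add(w, w), Pow(Add(-6, Add(Mul(6, z), z)), -1))) = Mul(Rational(1, 2), Mul(Mul(2, w), Pow(Add(-6, Mul(7, z)), -1))) = Mul(Rational(1, 2), Mul(2, w, Pow(Add(-6, Mul(7, z)), -1))) = Mul(w, Pow(Add(-6, Mul(7, z)), -1)))
Mul(-2214, Function('u')(-1, Function('m')(-2, -3))) = Mul(-2214, Mul(3, Pow(Add(-6, Mul(7, -1)), -1))) = Mul(-2214, Mul(3, Pow(Add(-6, -7), -1))) = Mul(-2214, Mul(3, Pow(-13, -1))) = Mul(-2214, Mul(3, Rational(-1, 13))) = Mul(-2214, Rational(-3, 13)) = Rational(6642, 13)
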